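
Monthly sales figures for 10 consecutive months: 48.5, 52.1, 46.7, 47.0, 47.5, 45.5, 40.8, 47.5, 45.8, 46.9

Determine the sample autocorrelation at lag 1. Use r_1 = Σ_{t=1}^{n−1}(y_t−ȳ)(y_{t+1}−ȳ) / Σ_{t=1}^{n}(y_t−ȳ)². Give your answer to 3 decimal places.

Mean ȳ = (48.5 + 52.1 + 46.7 + 47.0 + 47.5 + 45.5 + 40.8 + 47.5 + 45.8 + 46.9)/10 = 46.8300
Numerator Σ_{t=1}^{9}(y_t−ȳ)(y_{t+1}−ȳ) = 10.5341
Denominator Σ(y_t−ȳ)² = 70.7010
r_1 = 10.5341 / 70.7010 = 0.149

0.149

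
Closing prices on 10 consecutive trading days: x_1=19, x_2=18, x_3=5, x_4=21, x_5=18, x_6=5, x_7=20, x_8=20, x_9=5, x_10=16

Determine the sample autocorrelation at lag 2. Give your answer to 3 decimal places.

-0.458

Mean x̄ = (19 + 18 + 5 + 21 + 18 + 5 + 20 + 20 + 5 + 16)/10 = 14.7000
Numerator Σ_{t=1}^{8}(x_t−x̄)(x_{t+2}−x̄) = -192.4800
Denominator Σ(x_t−x̄)² = 420.1000
r_2 = -192.4800 / 420.1000 = -0.458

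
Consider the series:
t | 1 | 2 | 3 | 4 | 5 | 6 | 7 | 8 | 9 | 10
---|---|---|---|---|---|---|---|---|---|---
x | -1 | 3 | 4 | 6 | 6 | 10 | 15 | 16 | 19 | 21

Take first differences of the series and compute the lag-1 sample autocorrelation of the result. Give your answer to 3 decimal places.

First differences Δx: 4, 1, 2, 0, 4, 5, 1, 3, 2
Mean of differences = 2.4444
Numerator Σ(Δx_t−Δx̄)(Δx_{t+1}−Δx̄) = -5.0864
Denominator Σ(Δx_t−Δx̄)² = 22.2222
r_1(Δx) = -5.0864 / 22.2222 = -0.229

-0.229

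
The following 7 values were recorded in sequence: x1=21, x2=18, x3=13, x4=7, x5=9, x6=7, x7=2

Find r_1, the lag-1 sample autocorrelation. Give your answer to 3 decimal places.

Mean x̄ = (21 + 18 + 13 + 7 + 9 + 7 + 2)/7 = 11.0000
Deviations from mean: 10.0000, 7.0000, 2.0000, -4.0000, -2.0000, -4.0000, -9.0000
Numerator Σ_{t=1}^{6}(x_t−x̄)(x_{t+1}−x̄) = 128.0000
Denominator Σ(x_t−x̄)² = 270.0000
r_1 = 128.0000 / 270.0000 = 0.474

0.474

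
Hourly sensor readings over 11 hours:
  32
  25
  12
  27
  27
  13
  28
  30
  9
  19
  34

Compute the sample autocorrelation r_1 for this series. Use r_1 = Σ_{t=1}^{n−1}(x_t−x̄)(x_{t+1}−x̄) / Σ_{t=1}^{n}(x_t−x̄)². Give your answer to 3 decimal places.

Mean x̄ = (32 + 25 + 12 + 27 + 27 + 13 + 28 + 30 + 9 + 19 + 34)/11 = 23.2727
Numerator Σ_{t=1}^{10}(x_t−x̄)(x_{t+1}−x̄) = -168.4380
Denominator Σ(x_t−x̄)² = 744.1818
r_1 = -168.4380 / 744.1818 = -0.226

-0.226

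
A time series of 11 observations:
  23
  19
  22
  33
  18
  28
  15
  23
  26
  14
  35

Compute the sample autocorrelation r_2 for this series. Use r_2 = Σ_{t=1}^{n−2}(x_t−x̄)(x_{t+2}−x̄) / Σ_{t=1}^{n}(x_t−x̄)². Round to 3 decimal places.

0.142

Mean x̄ = (23 + 19 + 22 + 33 + 18 + 28 + 15 + 23 + 26 + 14 + 35)/11 = 23.2727
Numerator Σ_{t=1}^{9}(x_t−x̄)(x_{t+2}−x̄) = 65.7603
Denominator Σ(x_t−x̄)² = 464.1818
r_2 = 65.7603 / 464.1818 = 0.142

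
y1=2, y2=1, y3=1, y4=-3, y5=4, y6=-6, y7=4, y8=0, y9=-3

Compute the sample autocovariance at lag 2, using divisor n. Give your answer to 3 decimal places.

2.778

Mean ȳ = (2 + 1 + 1 − 3 + 4 − 6 + 4 + 0 − 3)/9 = 0.0000
Σ_{t=1}^{7}(y_t−ȳ)(y_{t+2}−ȳ) = 25.0000
γ_2 = 25.0000 / 9 = 2.778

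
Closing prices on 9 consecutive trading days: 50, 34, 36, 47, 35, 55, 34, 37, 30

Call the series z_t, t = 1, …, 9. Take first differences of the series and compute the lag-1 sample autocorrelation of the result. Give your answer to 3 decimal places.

First differences Δz: -16, 2, 11, -12, 20, -21, 3, -7
Mean of differences = -2.5000
Numerator Σ(Δz_t−Δz̄)(Δz_{t+1}−Δz̄) = -884.7500
Denominator Σ(Δz_t−Δz̄)² = 1374.0000
r_1(Δz) = -884.7500 / 1374.0000 = -0.644

-0.644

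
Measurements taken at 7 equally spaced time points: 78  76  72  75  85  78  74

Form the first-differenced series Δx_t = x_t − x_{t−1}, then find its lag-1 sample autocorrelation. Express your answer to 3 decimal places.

First differences Δx: -2, -4, 3, 10, -7, -4
Mean of differences = -0.6667
Numerator Σ(Δx_t−Δx̄)(Δx_{t+1}−Δx̄) = -15.1111
Denominator Σ(Δx_t−Δx̄)² = 191.3333
r_1(Δx) = -15.1111 / 191.3333 = -0.079

-0.079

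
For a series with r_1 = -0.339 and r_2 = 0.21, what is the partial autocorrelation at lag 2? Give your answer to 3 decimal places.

0.107

φ_{22} = (r_2 − r_1²) / (1 − r_1²)
r_1² = (-0.339)² = 0.114921
Numerator = 0.21 − 0.1149 = 0.0951; denominator = 1 − 0.1149 = 0.8851
φ_{22} = 0.0951 / 0.8851 = 0.107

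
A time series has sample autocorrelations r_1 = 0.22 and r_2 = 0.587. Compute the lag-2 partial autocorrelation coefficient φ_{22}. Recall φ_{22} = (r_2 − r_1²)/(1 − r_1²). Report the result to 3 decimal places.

0.566

φ_{22} = (r_2 − r_1²) / (1 − r_1²)
r_1² = (0.22)² = 0.0484
Numerator = 0.587 − 0.0484 = 0.5386; denominator = 1 − 0.0484 = 0.9516
φ_{22} = 0.5386 / 0.9516 = 0.566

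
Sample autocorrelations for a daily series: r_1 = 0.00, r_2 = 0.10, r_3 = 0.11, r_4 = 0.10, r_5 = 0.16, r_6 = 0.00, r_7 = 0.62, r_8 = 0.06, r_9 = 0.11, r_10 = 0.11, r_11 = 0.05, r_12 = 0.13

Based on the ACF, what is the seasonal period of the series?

7

The largest autocorrelation is r_7 = 0.62; the remaining lags stay at or below 0.16.
The dominant spike at lag 7 indicates a seasonal period of 7.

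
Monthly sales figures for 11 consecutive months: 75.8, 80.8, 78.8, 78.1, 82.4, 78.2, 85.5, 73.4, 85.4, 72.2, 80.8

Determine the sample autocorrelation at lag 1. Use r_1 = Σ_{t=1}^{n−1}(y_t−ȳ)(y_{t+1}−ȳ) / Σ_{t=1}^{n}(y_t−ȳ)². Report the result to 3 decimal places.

Mean ȳ = (75.8 + 80.8 + 78.8 + 78.1 + 82.4 + 78.2 + 85.5 + 73.4 + 85.4 + 72.2 + 80.8)/11 = 79.2182
Numerator Σ_{t=1}^{10}(y_t−ȳ)(y_{t+1}−ȳ) = -145.7967
Denominator Σ(y_t−ȳ)² = 190.0564
r_1 = -145.7967 / 190.0564 = -0.767

-0.767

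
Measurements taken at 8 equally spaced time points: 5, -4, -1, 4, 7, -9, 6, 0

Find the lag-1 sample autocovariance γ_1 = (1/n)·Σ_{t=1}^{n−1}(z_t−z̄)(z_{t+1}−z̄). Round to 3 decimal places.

-14.125

Mean z̄ = (5 − 4 − 1 + 4 + 7 − 9 + 6 + 0)/8 = 1.0000
Σ_{t=1}^{7}(z_t−z̄)(z_{t+1}−z̄) = -113.0000
γ_1 = -113.0000 / 8 = -14.125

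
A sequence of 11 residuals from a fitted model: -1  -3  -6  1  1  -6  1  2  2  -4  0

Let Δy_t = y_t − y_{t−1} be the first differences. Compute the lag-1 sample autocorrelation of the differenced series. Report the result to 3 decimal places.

-0.380

First differences Δy: -2, -3, 7, 0, -7, 7, 1, 0, -6, 4
Mean of differences = 0.1000
Numerator Σ(Δy_t−Δȳ)(Δy_{t+1}−Δȳ) = -80.9100
Denominator Σ(Δy_t−Δȳ)² = 212.9000
r_1(Δy) = -80.9100 / 212.9000 = -0.380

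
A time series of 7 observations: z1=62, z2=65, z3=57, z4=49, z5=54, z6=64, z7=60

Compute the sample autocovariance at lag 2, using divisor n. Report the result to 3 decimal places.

Mean z̄ = (62 + 65 + 57 + 49 + 54 + 64 + 60)/7 = 58.7143
Σ_{t=1}^{5}(z_t−z̄)(z_{t+2}−z̄) = -116.0204
γ_2 = -116.0204 / 7 = -16.574

-16.574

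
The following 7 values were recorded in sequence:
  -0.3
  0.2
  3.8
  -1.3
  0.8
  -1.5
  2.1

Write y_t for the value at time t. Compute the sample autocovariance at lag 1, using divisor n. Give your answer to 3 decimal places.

Mean ȳ = (-0.3 + 0.2 + 3.8 − 1.3 + 0.8 − 1.5 + 2.1)/7 = 0.5429
Σ_{t=1}^{6}(y_t−ȳ)(y_{t+1}−ȳ) = -11.0104
γ_1 = -11.0104 / 7 = -1.573

-1.573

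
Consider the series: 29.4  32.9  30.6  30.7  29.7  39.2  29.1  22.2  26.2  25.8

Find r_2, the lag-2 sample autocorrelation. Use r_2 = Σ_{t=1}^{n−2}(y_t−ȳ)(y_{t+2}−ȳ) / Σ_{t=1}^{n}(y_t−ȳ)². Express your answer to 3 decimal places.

Mean ȳ = (29.4 + 32.9 + 30.6 + 30.7 + 29.7 + 39.2 + 29.1 + 22.2 + 26.2 + 25.8)/10 = 29.5800
Numerator Σ_{t=1}^{8}(y_t−ȳ)(y_{t+2}−ȳ) = -27.1028
Denominator Σ(y_t−ȳ)² = 186.3160
r_2 = -27.1028 / 186.3160 = -0.145

-0.145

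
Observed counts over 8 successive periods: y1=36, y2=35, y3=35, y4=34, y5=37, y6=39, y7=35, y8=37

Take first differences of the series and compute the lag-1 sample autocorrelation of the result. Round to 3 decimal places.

-0.374

First differences Δy: -1, 0, -1, 3, 2, -4, 2
Mean of differences = 0.1429
Numerator Σ(Δy_t−Δȳ)(Δy_{t+1}−Δȳ) = -13.0204
Denominator Σ(Δy_t−Δȳ)² = 34.8571
r_1(Δy) = -13.0204 / 34.8571 = -0.374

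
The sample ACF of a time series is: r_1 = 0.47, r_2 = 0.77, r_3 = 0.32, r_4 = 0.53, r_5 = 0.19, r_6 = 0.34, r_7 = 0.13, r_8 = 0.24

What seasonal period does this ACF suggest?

2

The largest autocorrelation is r_2 = 0.77, with a weaker echo at lag 4 (0.53); the remaining lags stay at or below 0.47.
The dominant spike at lag 2 indicates a seasonal period of 2.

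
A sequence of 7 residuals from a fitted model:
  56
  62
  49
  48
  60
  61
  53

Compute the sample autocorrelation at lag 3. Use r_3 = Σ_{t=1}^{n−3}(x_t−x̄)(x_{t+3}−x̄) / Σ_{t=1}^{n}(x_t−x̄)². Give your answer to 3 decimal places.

Mean x̄ = (56 + 62 + 49 + 48 + 60 + 61 + 53)/7 = 55.5714
Deviations from mean: 0.4286, 6.4286, -6.5714, -7.5714, 4.4286, 5.4286, -2.5714
Σ(x_t−x̄)(x_{t+3}−x̄) = (-3.2449) + (28.4694) + (-35.6735) + (19.4694) = 9.0204
Denominator Σ(x_t−x̄)² = 197.7143
r_3 = 9.0204 / 197.7143 = 0.046

0.046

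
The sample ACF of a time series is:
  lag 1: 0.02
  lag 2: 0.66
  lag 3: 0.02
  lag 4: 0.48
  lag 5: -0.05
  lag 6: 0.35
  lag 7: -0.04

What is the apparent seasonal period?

2

The largest autocorrelation is r_2 = 0.66, with weaker echoes at lags 4 (0.48) and 6 (0.35); the remaining lags stay at or below 0.02.
The dominant spike at lag 2 indicates a seasonal period of 2.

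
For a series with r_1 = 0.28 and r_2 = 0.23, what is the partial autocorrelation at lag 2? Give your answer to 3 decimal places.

φ_{22} = (r_2 − r_1²) / (1 − r_1²)
r_1² = (0.28)² = 0.0784
Numerator = 0.23 − 0.0784 = 0.1516; denominator = 1 − 0.0784 = 0.9216
φ_{22} = 0.1516 / 0.9216 = 0.164

0.164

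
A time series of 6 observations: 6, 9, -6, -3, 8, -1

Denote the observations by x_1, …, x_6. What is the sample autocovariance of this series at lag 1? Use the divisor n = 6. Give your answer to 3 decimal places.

-6.005

Mean x̄ = (6 + 9 − 6 − 3 + 8 − 1)/6 = 2.1667
Σ_{t=1}^{5}(x_t−x̄)(x_{t+1}−x̄) = -36.0278
γ_1 = -36.0278 / 6 = -6.005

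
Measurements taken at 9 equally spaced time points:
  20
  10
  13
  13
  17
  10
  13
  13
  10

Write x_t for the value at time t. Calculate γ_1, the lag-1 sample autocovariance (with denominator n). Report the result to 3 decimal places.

-3.623

Mean x̄ = (20 + 10 + 13 + 13 + 17 + 10 + 13 + 13 + 10)/9 = 13.2222
Σ_{t=1}^{8}(x_t−x̄)(x_{t+1}−x̄) = -32.6049
γ_1 = -32.6049 / 9 = -3.623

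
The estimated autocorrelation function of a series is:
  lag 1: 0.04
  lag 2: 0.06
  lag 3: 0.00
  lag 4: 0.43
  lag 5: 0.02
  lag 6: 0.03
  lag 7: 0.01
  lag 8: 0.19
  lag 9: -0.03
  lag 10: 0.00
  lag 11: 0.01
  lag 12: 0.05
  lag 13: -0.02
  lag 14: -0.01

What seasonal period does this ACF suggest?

4

The largest autocorrelation is r_4 = 0.43, with a weaker echo at lag 8 (0.19); the remaining lags stay at or below 0.06.
The dominant spike at lag 4 indicates a seasonal period of 4.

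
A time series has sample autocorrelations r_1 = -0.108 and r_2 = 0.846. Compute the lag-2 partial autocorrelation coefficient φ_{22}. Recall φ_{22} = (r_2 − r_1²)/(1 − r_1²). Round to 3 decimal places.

0.844

φ_{22} = (r_2 − r_1²) / (1 − r_1²)
r_1² = (-0.108)² = 0.011664
Numerator = 0.846 − 0.0117 = 0.8343; denominator = 1 − 0.0117 = 0.9883
φ_{22} = 0.8343 / 0.9883 = 0.844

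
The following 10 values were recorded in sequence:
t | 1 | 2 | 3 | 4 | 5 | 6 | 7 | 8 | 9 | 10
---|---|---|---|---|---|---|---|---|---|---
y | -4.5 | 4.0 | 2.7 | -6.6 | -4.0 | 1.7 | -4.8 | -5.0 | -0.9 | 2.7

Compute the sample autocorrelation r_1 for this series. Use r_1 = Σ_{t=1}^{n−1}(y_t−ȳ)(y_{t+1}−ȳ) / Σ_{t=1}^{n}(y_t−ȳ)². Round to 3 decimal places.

Mean ȳ = (-4.5 + 4.0 + 2.7 − 6.6 − 4.0 + 1.7 − 4.8 − 5.0 − 0.9 + 2.7)/10 = -1.4700
Numerator Σ_{t=1}^{9}(y_t−ȳ)(y_{t+1}−ȳ) = -8.6339
Denominator Σ(y_t−ȳ)² = 140.5210
r_1 = -8.6339 / 140.5210 = -0.061

-0.061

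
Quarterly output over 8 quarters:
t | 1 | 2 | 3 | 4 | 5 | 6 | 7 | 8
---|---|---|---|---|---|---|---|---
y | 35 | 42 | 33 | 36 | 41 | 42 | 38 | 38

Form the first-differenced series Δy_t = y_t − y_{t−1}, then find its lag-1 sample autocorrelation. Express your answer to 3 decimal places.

First differences Δy: 7, -9, 3, 5, 1, -4, 0
Mean of differences = 0.4286
Numerator Σ(Δy_t−Δȳ)(Δy_{t+1}−Δȳ) = -72.4694
Denominator Σ(Δy_t−Δȳ)² = 179.7143
r_1(Δy) = -72.4694 / 179.7143 = -0.403

-0.403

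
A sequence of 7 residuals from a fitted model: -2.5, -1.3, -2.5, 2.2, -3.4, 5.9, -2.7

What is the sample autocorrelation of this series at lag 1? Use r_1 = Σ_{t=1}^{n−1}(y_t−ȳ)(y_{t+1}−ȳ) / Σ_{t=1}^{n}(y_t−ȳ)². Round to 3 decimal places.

-0.604

Mean ȳ = (-2.5 − 1.3 − 2.5 + 2.2 − 3.4 + 5.9 − 2.7)/7 = -0.6143
Deviations from mean: -1.8857, -0.6857, -1.8857, 2.8143, -2.7857, 6.5143, -2.0857
Σ(y_t−ȳ)(y_{t+1}−ȳ) = (1.2931) + (1.2931) + (-5.3069) + (-7.8398) + (-18.1469) + (-13.5869) = -42.2945
Denominator Σ(y_t−ȳ)² = 70.0486
r_1 = -42.2945 / 70.0486 = -0.604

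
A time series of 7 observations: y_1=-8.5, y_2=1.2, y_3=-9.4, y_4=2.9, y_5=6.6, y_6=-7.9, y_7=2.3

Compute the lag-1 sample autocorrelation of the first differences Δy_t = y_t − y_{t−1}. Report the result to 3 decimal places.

First differences Δy: 9.7, -10.6, 12.3, 3.7, -14.5, 10.2
Mean of differences = 1.8000
Numerator Σ(Δy_t−Δȳ)(Δy_{t+1}−Δȳ) = -376.1000
Denominator Σ(Δy_t−Δȳ)² = 666.2800
r_1(Δy) = -376.1000 / 666.2800 = -0.564

-0.564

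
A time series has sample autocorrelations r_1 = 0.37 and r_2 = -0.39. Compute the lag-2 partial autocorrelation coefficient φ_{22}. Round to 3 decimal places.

-0.610

φ_{22} = (r_2 − r_1²) / (1 − r_1²)
r_1² = (0.37)² = 0.1369
Numerator = -0.39 − 0.1369 = -0.5269; denominator = 1 − 0.1369 = 0.8631
φ_{22} = -0.5269 / 0.8631 = -0.610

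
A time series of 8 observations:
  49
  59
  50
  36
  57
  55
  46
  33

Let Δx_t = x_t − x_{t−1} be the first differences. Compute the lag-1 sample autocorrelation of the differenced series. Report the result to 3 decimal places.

-0.193

First differences Δx: 10, -9, -14, 21, -2, -9, -13
Mean of differences = -2.2857
Numerator Σ(Δx_t−Δx̄)(Δx_{t+1}−Δx̄) = -199.9388
Denominator Σ(Δx_t−Δx̄)² = 1035.4286
r_1(Δx) = -199.9388 / 1035.4286 = -0.193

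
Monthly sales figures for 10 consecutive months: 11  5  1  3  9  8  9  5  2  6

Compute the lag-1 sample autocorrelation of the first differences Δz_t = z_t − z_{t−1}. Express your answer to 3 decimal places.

0.114

First differences Δz: -6, -4, 2, 6, -1, 1, -4, -3, 4
Mean of differences = -0.5556
Numerator Σ(Δz_t−Δz̄)(Δz_{t+1}−Δz̄) = 15.0247
Denominator Σ(Δz_t−Δz̄)² = 132.2222
r_1(Δz) = 15.0247 / 132.2222 = 0.114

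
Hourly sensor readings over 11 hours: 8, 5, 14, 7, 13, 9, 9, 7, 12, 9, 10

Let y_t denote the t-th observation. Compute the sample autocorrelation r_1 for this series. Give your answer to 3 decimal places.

Mean ȳ = (8 + 5 + 14 + 7 + 13 + 9 + 9 + 7 + 12 + 9 + 10)/11 = 9.3636
Numerator Σ_{t=1}^{10}(y_t−ȳ)(y_{t+1}−ȳ) = -41.5868
Denominator Σ(y_t−ȳ)² = 74.5455
r_1 = -41.5868 / 74.5455 = -0.558

-0.558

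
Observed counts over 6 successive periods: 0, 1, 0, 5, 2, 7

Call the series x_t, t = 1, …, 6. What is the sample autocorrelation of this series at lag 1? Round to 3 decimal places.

-0.054

Mean x̄ = (0 + 1 + 0 + 5 + 2 + 7)/6 = 2.5000
Numerator Σ_{t=1}^{5}(x_t−x̄)(x_{t+1}−x̄) = -2.2500
Denominator Σ(x_t−x̄)² = 41.5000
r_1 = -2.2500 / 41.5000 = -0.054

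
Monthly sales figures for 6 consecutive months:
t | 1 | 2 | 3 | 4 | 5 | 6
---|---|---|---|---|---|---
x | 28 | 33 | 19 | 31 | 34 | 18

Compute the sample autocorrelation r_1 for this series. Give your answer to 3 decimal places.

-0.448

Mean x̄ = (28 + 33 + 19 + 31 + 34 + 18)/6 = 27.1667
Deviations from mean: 0.8333, 5.8333, -8.1667, 3.8333, 6.8333, -9.1667
Σ(x_t−x̄)(x_{t+1}−x̄) = (4.8611) + (-47.6389) + (-31.3056) + (26.1944) + (-62.6389) = -110.5278
Denominator Σ(x_t−x̄)² = 246.8333
r_1 = -110.5278 / 246.8333 = -0.448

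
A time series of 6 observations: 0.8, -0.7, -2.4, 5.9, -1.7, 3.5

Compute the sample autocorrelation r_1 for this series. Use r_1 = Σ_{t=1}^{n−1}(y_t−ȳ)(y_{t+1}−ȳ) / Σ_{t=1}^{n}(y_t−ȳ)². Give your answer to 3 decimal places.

-0.593

Mean ȳ = (0.8 − 0.7 − 2.4 + 5.9 − 1.7 + 3.5)/6 = 0.9000
Numerator Σ_{t=1}^{5}(y_t−ȳ)(y_{t+1}−ȳ) = -30.8200
Denominator Σ(y_t−ȳ)² = 51.9800
r_1 = -30.8200 / 51.9800 = -0.593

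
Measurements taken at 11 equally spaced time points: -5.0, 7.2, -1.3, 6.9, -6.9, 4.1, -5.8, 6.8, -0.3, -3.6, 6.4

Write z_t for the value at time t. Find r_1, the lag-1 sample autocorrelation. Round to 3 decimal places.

Mean z̄ = (-5.0 + 7.2 − 1.3 + 6.9 − 6.9 + 4.1 − 5.8 + 6.8 − 0.3 − 3.6 + 6.4)/11 = 0.7727
Numerator Σ_{t=1}^{10}(z_t−z̄)(z_{t+1}−z̄) = -223.5335
Denominator Σ(z_t−z̄)² = 317.8818
r_1 = -223.5335 / 317.8818 = -0.703

-0.703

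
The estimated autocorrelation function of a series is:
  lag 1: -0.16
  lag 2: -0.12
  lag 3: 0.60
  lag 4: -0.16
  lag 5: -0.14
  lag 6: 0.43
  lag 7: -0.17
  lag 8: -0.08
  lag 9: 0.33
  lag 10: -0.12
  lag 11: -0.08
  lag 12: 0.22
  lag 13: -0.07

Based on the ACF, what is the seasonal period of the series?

3

The largest autocorrelation is r_3 = 0.60, with weaker echoes at lags 6 (0.43), 9 (0.33) and 12 (0.22); the remaining lags stay at or below -0.07.
The dominant spike at lag 3 indicates a seasonal period of 3.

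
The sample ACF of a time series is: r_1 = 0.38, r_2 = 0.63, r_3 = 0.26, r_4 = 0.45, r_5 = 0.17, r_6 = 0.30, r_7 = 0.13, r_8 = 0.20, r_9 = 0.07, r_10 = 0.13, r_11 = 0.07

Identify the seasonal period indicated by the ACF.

The largest autocorrelation is r_2 = 0.63, with a weaker echo at lag 4 (0.45); the remaining lags stay at or below 0.38.
The dominant spike at lag 2 indicates a seasonal period of 2.

2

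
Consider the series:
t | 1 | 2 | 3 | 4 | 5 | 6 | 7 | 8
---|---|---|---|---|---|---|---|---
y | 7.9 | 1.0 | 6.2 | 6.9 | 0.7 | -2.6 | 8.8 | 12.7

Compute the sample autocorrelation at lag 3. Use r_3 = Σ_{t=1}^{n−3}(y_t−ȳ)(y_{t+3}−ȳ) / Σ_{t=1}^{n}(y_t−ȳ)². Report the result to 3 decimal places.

Mean ȳ = (7.9 + 1.0 + 6.2 + 6.9 + 0.7 − 2.6 + 8.8 + 12.7)/8 = 5.2000
Deviations from mean: 2.7000, -4.2000, 1.0000, 1.7000, -4.5000, -7.8000, 3.6000, 7.5000
Σ(y_t−ȳ)(y_{t+3}−ȳ) = (4.5900) + (18.9000) + (-7.8000) + (6.1200) + (-33.7500) = -11.9400
Denominator Σ(y_t−ȳ)² = 179.1200
r_3 = -11.9400 / 179.1200 = -0.067

-0.067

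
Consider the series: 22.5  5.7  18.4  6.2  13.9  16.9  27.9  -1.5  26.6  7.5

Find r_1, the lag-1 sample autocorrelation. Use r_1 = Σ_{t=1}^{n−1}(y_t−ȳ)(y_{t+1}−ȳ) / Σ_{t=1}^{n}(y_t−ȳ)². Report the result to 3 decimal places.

-0.689

Mean ȳ = (22.5 + 5.7 + 18.4 + 6.2 + 13.9 + 16.9 + 27.9 − 1.5 + 26.6 + 7.5)/10 = 14.4100
Numerator Σ_{t=1}^{9}(y_t−ȳ)(y_{t+1}−ȳ) = -594.2691
Denominator Σ(y_t−ȳ)² = 862.5490
r_1 = -594.2691 / 862.5490 = -0.689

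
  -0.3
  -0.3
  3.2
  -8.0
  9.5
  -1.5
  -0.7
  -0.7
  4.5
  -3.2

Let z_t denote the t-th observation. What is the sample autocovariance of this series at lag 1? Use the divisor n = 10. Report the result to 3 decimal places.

Mean z̄ = (-0.3 − 0.3 + 3.2 − 8.0 + 9.5 − 1.5 − 0.7 − 0.7 + 4.5 − 3.2)/10 = 0.2500
Σ_{t=1}^{9}(z_t−z̄)(z_{t+1}−z̄) = -134.2925
γ_1 = -134.2925 / 10 = -13.429

-13.429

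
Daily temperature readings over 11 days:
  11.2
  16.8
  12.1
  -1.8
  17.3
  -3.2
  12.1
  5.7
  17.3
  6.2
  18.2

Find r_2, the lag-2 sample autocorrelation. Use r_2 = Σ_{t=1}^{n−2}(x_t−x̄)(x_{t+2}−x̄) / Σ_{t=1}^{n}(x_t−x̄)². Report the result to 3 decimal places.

Mean x̄ = (11.2 + 16.8 + 12.1 − 1.8 + 17.3 − 3.2 + 12.1 + 5.7 + 17.3 + 6.2 + 18.2)/11 = 10.1727
Numerator Σ_{t=1}^{9}(x_t−x̄)(x_{t+2}−x̄) = 258.7440
Denominator Σ(x_t−x̄)² = 576.4018
r_2 = 258.7440 / 576.4018 = 0.449

0.449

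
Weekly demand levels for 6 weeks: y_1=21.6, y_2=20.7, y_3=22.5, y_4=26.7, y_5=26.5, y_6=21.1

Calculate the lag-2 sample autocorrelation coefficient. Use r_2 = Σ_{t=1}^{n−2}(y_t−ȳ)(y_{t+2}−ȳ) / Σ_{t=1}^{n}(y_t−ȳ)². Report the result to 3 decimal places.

-0.468

Mean ȳ = (21.6 + 20.7 + 22.5 + 26.7 + 26.5 + 21.1)/6 = 23.1833
Deviations from mean: -1.5833, -2.4833, -0.6833, 3.5167, 3.3167, -2.0833
Σ(y_t−ȳ)(y_{t+2}−ȳ) = (1.0819) + (-8.7331) + (-2.2664) + (-7.3264) = -17.2439
Denominator Σ(y_t−ȳ)² = 36.8483
r_2 = -17.2439 / 36.8483 = -0.468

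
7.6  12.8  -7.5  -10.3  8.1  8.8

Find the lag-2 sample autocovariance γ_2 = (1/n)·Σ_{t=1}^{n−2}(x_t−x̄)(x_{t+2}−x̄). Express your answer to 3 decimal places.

-50.584

Mean x̄ = (7.6 + 12.8 − 7.5 − 10.3 + 8.1 + 8.8)/6 = 3.2500
Deviations: 4.3500, 9.5500, -10.7500, -13.5500, 4.8500, 5.5500
Σ_{t=1}^{4}(x_t−x̄)(x_{t+2}−x̄) = -303.5050
γ_2 = -303.5050 / 6 = -50.584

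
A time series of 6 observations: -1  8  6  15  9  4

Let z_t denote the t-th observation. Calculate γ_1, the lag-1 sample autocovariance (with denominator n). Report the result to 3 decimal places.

Mean z̄ = (-1 + 8 + 6 + 15 + 9 + 4)/6 = 6.8333
Σ_{t=1}^{5}(z_t−z̄)(z_{t+1}−z̄) = -5.3611
γ_1 = -5.3611 / 6 = -0.894

-0.894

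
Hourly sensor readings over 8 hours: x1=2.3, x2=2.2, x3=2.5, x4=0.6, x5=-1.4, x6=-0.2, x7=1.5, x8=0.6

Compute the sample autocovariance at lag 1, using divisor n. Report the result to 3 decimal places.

Mean x̄ = (2.3 + 2.2 + 2.5 + 0.6 − 1.4 − 0.2 + 1.5 + 0.6)/8 = 1.0125
Σ_{t=1}^{7}(x_t−x̄)(x_{t+1}−x̄) = 5.8098
γ_1 = 5.8098 / 8 = 0.726

0.726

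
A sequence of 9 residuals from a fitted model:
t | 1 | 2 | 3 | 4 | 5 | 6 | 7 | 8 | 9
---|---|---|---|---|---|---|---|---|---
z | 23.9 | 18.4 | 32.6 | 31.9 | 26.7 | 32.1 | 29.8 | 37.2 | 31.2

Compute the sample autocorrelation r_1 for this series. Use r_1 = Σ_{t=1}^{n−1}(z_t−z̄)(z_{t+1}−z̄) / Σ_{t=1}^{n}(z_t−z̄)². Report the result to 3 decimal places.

Mean z̄ = (23.9 + 18.4 + 32.6 + 31.9 + 26.7 + 32.1 + 29.8 + 37.2 + 31.2)/9 = 29.3111
Numerator Σ_{t=1}^{8}(z_t−z̄)(z_{t+1}−z̄) = 37.7499
Denominator Σ(z_t−z̄)² = 246.4889
r_1 = 37.7499 / 246.4889 = 0.153

0.153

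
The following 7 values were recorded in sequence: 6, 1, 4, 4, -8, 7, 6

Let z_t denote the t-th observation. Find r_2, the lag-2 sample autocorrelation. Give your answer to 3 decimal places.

Mean z̄ = (6 + 1 + 4 + 4 − 8 + 7 + 6)/7 = 2.8571
Σ(z_t−z̄)(z_{t+2}−z̄) = (3.5918) + (-2.1224) + (-12.4082) + (4.7347) + (-34.1224) = -40.3265
Denominator Σ(z_t−z̄)² = 160.8571
r_2 = -40.3265 / 160.8571 = -0.251

-0.251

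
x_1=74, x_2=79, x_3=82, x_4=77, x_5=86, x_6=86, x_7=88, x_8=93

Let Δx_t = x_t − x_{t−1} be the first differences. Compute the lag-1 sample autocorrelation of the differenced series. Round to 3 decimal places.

First differences Δx: 5, 3, -5, 9, 0, 2, 5
Mean of differences = 2.7143
Numerator Σ(Δx_t−Δx̄)(Δx_{t+1}−Δx̄) = -66.7959
Denominator Σ(Δx_t−Δx̄)² = 117.4286
r_1(Δx) = -66.7959 / 117.4286 = -0.569

-0.569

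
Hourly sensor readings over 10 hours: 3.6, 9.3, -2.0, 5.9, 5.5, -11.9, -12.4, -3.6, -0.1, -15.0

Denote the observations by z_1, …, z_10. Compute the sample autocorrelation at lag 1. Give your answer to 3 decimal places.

0.213

Mean z̄ = (3.6 + 9.3 − 2.0 + 5.9 + 5.5 − 11.9 − 12.4 − 3.6 − 0.1 − 15.0)/10 = -2.0700
Numerator Σ_{t=1}^{9}(z_t−z̄)(z_{t+1}−z̄) = 140.6041
Denominator Σ(z_t−z̄)² = 659.0010
r_1 = 140.6041 / 659.0010 = 0.213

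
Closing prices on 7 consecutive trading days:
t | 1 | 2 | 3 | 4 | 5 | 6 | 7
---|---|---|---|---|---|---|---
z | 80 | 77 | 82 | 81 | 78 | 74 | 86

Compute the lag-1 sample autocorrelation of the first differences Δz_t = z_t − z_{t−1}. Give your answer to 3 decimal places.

First differences Δz: -3, 5, -1, -3, -4, 12
Mean of differences = 1.0000
Numerator Σ(Δz_t−Δz̄)(Δz_{t+1}−Δz̄) = -51.0000
Denominator Σ(Δz_t−Δz̄)² = 198.0000
r_1(Δz) = -51.0000 / 198.0000 = -0.258

-0.258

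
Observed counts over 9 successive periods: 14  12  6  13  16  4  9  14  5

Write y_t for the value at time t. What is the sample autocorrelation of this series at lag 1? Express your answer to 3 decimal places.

-0.313

Mean ȳ = (14 + 12 + 6 + 13 + 16 + 4 + 9 + 14 + 5)/9 = 10.3333
Numerator Σ_{t=1}^{8}(y_t−ȳ)(y_{t+1}−ȳ) = -49.4444
Denominator Σ(y_t−ȳ)² = 158.0000
r_1 = -49.4444 / 158.0000 = -0.313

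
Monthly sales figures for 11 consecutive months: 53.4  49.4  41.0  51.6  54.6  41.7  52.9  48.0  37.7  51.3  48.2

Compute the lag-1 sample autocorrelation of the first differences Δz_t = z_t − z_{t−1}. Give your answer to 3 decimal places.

First differences Δz: -4.0, -8.4, 10.6, 3.0, -12.9, 11.2, -4.9, -10.3, 13.6, -3.1
Mean of differences = -0.5200
Numerator Σ(Δz_t−Δz̄)(Δz_{t+1}−Δz̄) = -392.7524
Denominator Σ(Δz_t−Δz̄)² = 821.7360
r_1(Δz) = -392.7524 / 821.7360 = -0.478

-0.478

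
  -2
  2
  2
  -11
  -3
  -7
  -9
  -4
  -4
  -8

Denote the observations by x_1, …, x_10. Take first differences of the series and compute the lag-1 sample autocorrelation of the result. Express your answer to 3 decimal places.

First differences Δx: 4, 0, -13, 8, -4, -2, 5, 0, -4
Mean of differences = -0.6667
Numerator Σ(Δx_t−Δx̄)(Δx_{t+1}−Δx̄) = -142.4444
Denominator Σ(Δx_t−Δx̄)² = 306.0000
r_1(Δx) = -142.4444 / 306.0000 = -0.466

-0.466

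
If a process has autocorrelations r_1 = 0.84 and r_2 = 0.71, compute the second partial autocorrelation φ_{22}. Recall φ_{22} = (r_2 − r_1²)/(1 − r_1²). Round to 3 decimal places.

0.015

φ_{22} = (r_2 − r_1²) / (1 − r_1²)
r_1² = (0.84)² = 0.7056
Numerator = 0.71 − 0.7056 = 0.0044; denominator = 1 − 0.7056 = 0.2944
φ_{22} = 0.0044 / 0.2944 = 0.015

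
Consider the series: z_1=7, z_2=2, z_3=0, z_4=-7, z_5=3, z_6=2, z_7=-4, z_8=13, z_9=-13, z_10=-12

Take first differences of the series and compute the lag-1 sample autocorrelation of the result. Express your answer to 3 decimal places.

-0.575

First differences Δz: -5, -2, -7, 10, -1, -6, 17, -26, 1
Mean of differences = -2.1111
Numerator Σ(Δz_t−Δz̄)(Δz_{t+1}−Δz̄) = -656.1235
Denominator Σ(Δz_t−Δz̄)² = 1140.8889
r_1(Δz) = -656.1235 / 1140.8889 = -0.575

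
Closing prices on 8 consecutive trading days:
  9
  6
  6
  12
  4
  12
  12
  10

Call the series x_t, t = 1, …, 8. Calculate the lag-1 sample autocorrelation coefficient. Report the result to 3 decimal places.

Mean x̄ = (9 + 6 + 6 + 12 + 4 + 12 + 12 + 10)/8 = 8.8750
Σ(x_t−x̄)(x_{t+1}−x̄) = (-0.3594) + (8.2656) + (-8.9844) + (-15.2344) + (-15.2344) + (9.7656) + (3.5156) = -18.2656
Denominator Σ(x_t−x̄)² = 70.8750
r_1 = -18.2656 / 70.8750 = -0.258

-0.258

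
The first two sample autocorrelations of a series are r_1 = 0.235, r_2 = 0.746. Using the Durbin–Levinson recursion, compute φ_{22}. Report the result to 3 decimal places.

0.731

φ_{22} = (r_2 − r_1²) / (1 − r_1²)
r_1² = (0.235)² = 0.055225
Numerator = 0.746 − 0.0552 = 0.6908; denominator = 1 − 0.0552 = 0.9448
φ_{22} = 0.6908 / 0.9448 = 0.731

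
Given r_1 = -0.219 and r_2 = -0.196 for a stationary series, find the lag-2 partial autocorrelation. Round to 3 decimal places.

φ_{22} = (r_2 − r_1²) / (1 − r_1²)
r_1² = (-0.219)² = 0.047961
Numerator = -0.196 − 0.0480 = -0.2440; denominator = 1 − 0.0480 = 0.9520
φ_{22} = -0.2440 / 0.9520 = -0.256

-0.256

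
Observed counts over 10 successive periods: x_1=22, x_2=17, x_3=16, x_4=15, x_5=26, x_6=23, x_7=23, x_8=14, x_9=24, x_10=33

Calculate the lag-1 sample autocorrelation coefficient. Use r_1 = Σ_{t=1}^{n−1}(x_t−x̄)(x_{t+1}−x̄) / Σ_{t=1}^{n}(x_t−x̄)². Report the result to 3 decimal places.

Mean x̄ = (22 + 17 + 16 + 15 + 26 + 23 + 23 + 14 + 24 + 33)/10 = 21.3000
Numerator Σ_{t=1}^{9}(x_t−x̄)(x_{t+1}−x̄) = 33.9100
Denominator Σ(x_t−x̄)² = 312.1000
r_1 = 33.9100 / 312.1000 = 0.109

0.109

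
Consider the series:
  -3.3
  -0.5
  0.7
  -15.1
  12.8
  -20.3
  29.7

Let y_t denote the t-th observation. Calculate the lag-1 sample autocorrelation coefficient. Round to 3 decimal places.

-0.621

Mean ȳ = (-3.3 − 0.5 + 0.7 − 15.1 + 12.8 − 20.3 + 29.7)/7 = 0.5714
Deviations from mean: -3.8714, -1.0714, 0.1286, -15.6714, 12.2286, -20.8714, 29.1286
Numerator Σ_{t=1}^{6}(y_t−ȳ)(y_{t+1}−ȳ) = -1052.8265
Denominator Σ(y_t−ȳ)² = 1695.3743
r_1 = -1052.8265 / 1695.3743 = -0.621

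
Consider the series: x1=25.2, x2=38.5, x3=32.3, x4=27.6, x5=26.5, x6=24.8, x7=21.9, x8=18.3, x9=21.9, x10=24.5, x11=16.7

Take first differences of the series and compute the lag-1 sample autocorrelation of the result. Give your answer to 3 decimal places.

-0.200

First differences Δx: 13.3, -6.2, -4.7, -1.1, -1.7, -2.9, -3.6, 3.6, 2.6, -7.8
Mean of differences = -0.8500
Numerator Σ(Δx_t−Δx̄)(Δx_{t+1}−Δx̄) = -67.4125
Denominator Σ(Δx_t−Δx̄)² = 336.2250
r_1(Δx) = -67.4125 / 336.2250 = -0.200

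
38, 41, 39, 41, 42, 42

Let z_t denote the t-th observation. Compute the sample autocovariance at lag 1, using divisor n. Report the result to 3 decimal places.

0.042

Mean z̄ = (38 + 41 + 39 + 41 + 42 + 42)/6 = 40.5000
Deviations: -2.5000, 0.5000, -1.5000, 0.5000, 1.5000, 1.5000
Σ_{t=1}^{5}(z_t−z̄)(z_{t+1}−z̄) = 0.2500
γ_1 = 0.2500 / 6 = 0.042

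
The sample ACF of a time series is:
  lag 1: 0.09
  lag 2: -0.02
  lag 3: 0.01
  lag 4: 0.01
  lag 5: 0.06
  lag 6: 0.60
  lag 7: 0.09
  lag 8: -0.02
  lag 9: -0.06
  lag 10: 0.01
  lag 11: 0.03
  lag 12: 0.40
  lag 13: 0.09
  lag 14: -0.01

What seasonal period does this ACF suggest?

The largest autocorrelation is r_6 = 0.60, with a weaker echo at lag 12 (0.40); the remaining lags stay at or below 0.09.
The dominant spike at lag 6 indicates a seasonal period of 6.

6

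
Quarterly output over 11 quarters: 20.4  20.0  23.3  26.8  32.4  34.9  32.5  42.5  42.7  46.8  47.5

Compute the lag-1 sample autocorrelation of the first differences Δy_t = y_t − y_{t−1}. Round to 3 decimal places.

-0.547

First differences Δy: -0.4, 3.3, 3.5, 5.6, 2.5, -2.4, 10.0, 0.2, 4.1, 0.7
Mean of differences = 2.7100
Numerator Σ(Δy_t−Δȳ)(Δy_{t+1}−Δȳ) = -60.4521
Denominator Σ(Δy_t−Δȳ)² = 110.5690
r_1(Δy) = -60.4521 / 110.5690 = -0.547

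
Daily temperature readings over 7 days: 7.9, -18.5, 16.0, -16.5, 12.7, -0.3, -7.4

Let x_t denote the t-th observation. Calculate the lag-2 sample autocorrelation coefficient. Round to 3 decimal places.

0.485

Mean x̄ = (7.9 − 18.5 + 16.0 − 16.5 + 12.7 − 0.3 − 7.4)/7 = -0.8714
Deviations from mean: 8.7714, -17.6286, 16.8714, -15.6286, 13.5714, 0.5714, -6.5286
Σ(x_t−x̄)(x_{t+2}−x̄) = (147.9865) + (275.5094) + (228.9694) + (-8.9306) + (-88.6020) = 554.9327
Denominator Σ(x_t−x̄)² = 1143.7343
r_2 = 554.9327 / 1143.7343 = 0.485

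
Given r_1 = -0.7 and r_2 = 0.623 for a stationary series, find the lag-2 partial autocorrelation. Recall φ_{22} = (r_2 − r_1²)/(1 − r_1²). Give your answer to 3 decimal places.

φ_{22} = (r_2 − r_1²) / (1 − r_1²)
r_1² = (-0.7)² = 0.49
Numerator = 0.623 − 0.4900 = 0.1330; denominator = 1 − 0.4900 = 0.5100
φ_{22} = 0.1330 / 0.5100 = 0.261

0.261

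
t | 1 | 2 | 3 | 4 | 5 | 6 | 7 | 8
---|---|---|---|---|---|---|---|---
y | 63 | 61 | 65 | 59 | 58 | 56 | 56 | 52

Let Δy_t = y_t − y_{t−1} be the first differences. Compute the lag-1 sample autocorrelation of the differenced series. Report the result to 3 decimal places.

First differences Δy: -2, 4, -6, -1, -2, 0, -4
Mean of differences = -1.5714
Numerator Σ(Δy_t−Δȳ)(Δy_{t+1}−Δȳ) = -34.3265
Denominator Σ(Δy_t−Δȳ)² = 59.7143
r_1(Δy) = -34.3265 / 59.7143 = -0.575

-0.575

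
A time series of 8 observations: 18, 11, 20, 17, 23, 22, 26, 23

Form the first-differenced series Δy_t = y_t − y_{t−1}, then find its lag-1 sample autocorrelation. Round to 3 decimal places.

First differences Δy: -7, 9, -3, 6, -1, 4, -3
Mean of differences = 0.7143
Numerator Σ(Δy_t−Δȳ)(Δy_{t+1}−Δȳ) = -141.2245
Denominator Σ(Δy_t−Δȳ)² = 197.4286
r_1(Δy) = -141.2245 / 197.4286 = -0.715

-0.715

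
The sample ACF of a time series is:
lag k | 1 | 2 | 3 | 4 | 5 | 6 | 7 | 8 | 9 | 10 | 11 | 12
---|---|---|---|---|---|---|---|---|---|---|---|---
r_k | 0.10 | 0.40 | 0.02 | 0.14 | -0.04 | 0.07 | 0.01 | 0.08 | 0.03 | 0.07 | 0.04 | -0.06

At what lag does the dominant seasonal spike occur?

2

The largest autocorrelation is r_2 = 0.40; the remaining lags stay at or below 0.14.
The dominant spike at lag 2 indicates a seasonal period of 2.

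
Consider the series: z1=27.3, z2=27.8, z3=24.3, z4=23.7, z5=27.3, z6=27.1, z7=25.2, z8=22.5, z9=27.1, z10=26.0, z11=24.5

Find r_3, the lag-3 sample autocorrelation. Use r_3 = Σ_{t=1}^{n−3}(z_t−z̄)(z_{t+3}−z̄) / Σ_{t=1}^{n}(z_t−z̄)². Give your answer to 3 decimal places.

Mean z̄ = (27.3 + 27.8 + 24.3 + 23.7 + 27.3 + 27.1 + 25.2 + 22.5 + 27.1 + 26.0 + 24.5)/11 = 25.7091
Numerator Σ_{t=1}^{8}(z_t−z̄)(z_{t+3}−z̄) = -0.2457
Denominator Σ(z_t−z̄)² = 31.4291
r_3 = -0.2457 / 31.4291 = -0.008

-0.008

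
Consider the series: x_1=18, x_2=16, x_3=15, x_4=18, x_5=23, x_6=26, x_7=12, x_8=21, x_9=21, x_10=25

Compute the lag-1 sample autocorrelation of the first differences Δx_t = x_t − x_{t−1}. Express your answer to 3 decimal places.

First differences Δx: -2, -1, 3, 5, 3, -14, 9, 0, 4
Mean of differences = 0.7778
Numerator Σ(Δx_t−Δx̄)(Δx_{t+1}−Δx̄) = -143.4938
Denominator Σ(Δx_t−Δx̄)² = 335.5556
r_1(Δx) = -143.4938 / 335.5556 = -0.428

-0.428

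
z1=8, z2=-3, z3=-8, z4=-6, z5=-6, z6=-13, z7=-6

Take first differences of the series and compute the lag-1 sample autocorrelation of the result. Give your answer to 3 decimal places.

-0.152

First differences Δz: -11, -5, 2, 0, -7, 7
Mean of differences = -2.3333
Numerator Σ(Δz_t−Δz̄)(Δz_{t+1}−Δz̄) = -32.7778
Denominator Σ(Δz_t−Δz̄)² = 215.3333
r_1(Δz) = -32.7778 / 215.3333 = -0.152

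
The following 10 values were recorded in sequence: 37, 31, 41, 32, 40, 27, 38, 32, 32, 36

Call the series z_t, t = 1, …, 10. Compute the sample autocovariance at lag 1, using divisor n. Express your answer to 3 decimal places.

-13.496

Mean z̄ = (37 + 31 + 41 + 32 + 40 + 27 + 38 + 32 + 32 + 36)/10 = 34.6000
Σ_{t=1}^{9}(z_t−z̄)(z_{t+1}−z̄) = -134.9600
γ_1 = -134.9600 / 10 = -13.496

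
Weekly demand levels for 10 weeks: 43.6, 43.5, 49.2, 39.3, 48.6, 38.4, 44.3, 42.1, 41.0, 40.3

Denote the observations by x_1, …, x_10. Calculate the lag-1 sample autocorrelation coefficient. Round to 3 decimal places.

Mean x̄ = (43.6 + 43.5 + 49.2 + 39.3 + 48.6 + 38.4 + 44.3 + 42.1 + 41.0 + 40.3)/10 = 43.0300
Numerator Σ_{t=1}^{9}(x_t−x̄)(x_{t+1}−x̄) = -66.0429
Denominator Σ(x_t−x̄)² = 119.0410
r_1 = -66.0429 / 119.0410 = -0.555

-0.555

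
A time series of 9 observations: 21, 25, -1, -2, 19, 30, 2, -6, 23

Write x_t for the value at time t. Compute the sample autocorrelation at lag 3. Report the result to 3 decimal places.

Mean x̄ = (21 + 25 − 1 − 2 + 19 + 30 + 2 − 6 + 23)/9 = 12.3333
Numerator Σ_{t=1}^{6}(x_t−x̄)(x_{t+3}−x̄) = -61.0000
Denominator Σ(x_t−x̄)² = 1532.0000
r_3 = -61.0000 / 1532.0000 = -0.040

-0.040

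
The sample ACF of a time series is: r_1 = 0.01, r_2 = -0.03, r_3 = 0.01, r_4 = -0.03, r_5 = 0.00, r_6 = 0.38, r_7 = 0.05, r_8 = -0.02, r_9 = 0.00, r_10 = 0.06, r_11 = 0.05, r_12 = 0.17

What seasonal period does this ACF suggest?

6

The largest autocorrelation is r_6 = 0.38, with a weaker echo at lag 12 (0.17); the remaining lags stay at or below 0.06.
The dominant spike at lag 6 indicates a seasonal period of 6.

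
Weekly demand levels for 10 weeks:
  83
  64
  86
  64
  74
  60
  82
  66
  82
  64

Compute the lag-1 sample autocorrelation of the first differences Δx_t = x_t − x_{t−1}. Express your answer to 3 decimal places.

First differences Δx: -19, 22, -22, 10, -14, 22, -16, 16, -18
Mean of differences = -2.1111
Numerator Σ(Δx_t−Δx̄)(Δx_{t+1}−Δx̄) = -2432.4568
Denominator Σ(Δx_t−Δx̄)² = 2904.8889
r_1(Δx) = -2432.4568 / 2904.8889 = -0.837

-0.837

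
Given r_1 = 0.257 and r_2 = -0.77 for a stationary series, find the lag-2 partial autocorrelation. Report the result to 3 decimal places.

φ_{22} = (r_2 − r_1²) / (1 − r_1²)
r_1² = (0.257)² = 0.066049
Numerator = -0.77 − 0.0660 = -0.8360; denominator = 1 − 0.0660 = 0.9340
φ_{22} = -0.8360 / 0.9340 = -0.895

-0.895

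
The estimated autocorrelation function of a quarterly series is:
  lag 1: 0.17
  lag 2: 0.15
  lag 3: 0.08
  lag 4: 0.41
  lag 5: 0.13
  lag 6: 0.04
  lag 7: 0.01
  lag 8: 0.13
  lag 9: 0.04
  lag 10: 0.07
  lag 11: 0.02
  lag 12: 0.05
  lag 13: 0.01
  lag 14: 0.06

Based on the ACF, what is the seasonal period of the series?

The largest autocorrelation is r_4 = 0.41; the remaining lags stay at or below 0.17.
The dominant spike at lag 4 indicates a seasonal period of 4.

4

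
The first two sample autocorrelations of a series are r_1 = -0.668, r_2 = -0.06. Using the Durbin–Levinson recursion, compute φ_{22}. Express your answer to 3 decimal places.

-0.914

φ_{22} = (r_2 − r_1²) / (1 − r_1²)
r_1² = (-0.668)² = 0.446224
Numerator = -0.06 − 0.4462 = -0.5062; denominator = 1 − 0.4462 = 0.5538
φ_{22} = -0.5062 / 0.5538 = -0.914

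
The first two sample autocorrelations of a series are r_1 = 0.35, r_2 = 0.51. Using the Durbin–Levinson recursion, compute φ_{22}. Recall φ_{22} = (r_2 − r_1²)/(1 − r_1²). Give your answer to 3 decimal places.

0.442

φ_{22} = (r_2 − r_1²) / (1 − r_1²)
r_1² = (0.35)² = 0.1225
Numerator = 0.51 − 0.1225 = 0.3875; denominator = 1 − 0.1225 = 0.8775
φ_{22} = 0.3875 / 0.8775 = 0.442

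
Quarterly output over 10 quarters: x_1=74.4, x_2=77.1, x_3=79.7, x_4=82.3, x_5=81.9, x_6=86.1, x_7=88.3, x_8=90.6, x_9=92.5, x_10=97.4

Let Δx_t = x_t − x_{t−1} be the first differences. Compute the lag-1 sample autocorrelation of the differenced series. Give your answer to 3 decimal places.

First differences Δx: 2.7, 2.6, 2.6, -0.4, 4.2, 2.2, 2.3, 1.9, 4.9
Mean of differences = 2.5556
Numerator Σ(Δx_t−Δx̄)(Δx_{t+1}−Δx̄) = -6.8464
Denominator Σ(Δx_t−Δx̄)² = 17.5822
r_1(Δx) = -6.8464 / 17.5822 = -0.389

-0.389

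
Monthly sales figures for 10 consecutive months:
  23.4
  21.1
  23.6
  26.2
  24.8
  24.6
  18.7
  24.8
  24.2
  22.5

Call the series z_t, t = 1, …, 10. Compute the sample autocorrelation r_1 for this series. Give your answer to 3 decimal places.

Mean z̄ = (23.4 + 21.1 + 23.6 + 26.2 + 24.8 + 24.6 + 18.7 + 24.8 + 24.2 + 22.5)/10 = 23.3900
Numerator Σ_{t=1}^{9}(z_t−z̄)(z_{t+1}−z̄) = -6.1121
Denominator Σ(z_t−z̄)² = 42.0690
r_1 = -6.1121 / 42.0690 = -0.145

-0.145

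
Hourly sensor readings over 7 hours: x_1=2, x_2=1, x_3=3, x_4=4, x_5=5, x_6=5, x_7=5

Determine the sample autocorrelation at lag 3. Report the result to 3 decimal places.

Mean x̄ = (2 + 1 + 3 + 4 + 5 + 5 + 5)/7 = 3.5714
Σ(x_t−x̄)(x_{t+3}−x̄) = (-0.6735) + (-3.6735) + (-0.8163) + (0.6122) = -4.5510
Denominator Σ(x_t−x̄)² = 15.7143
r_3 = -4.5510 / 15.7143 = -0.290

-0.290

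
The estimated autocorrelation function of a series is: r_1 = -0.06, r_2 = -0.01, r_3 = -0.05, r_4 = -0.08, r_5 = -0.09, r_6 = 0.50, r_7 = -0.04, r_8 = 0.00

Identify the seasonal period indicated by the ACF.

6

The largest autocorrelation is r_6 = 0.50; the remaining lags stay at or below 0.00.
The dominant spike at lag 6 indicates a seasonal period of 6.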